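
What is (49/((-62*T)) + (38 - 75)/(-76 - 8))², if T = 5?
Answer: 13520329/169520400 ≈ 0.079756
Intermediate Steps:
(49/((-62*T)) + (38 - 75)/(-76 - 8))² = (49/((-62*5)) + (38 - 75)/(-76 - 8))² = (49/(-310) - 37/(-84))² = (49*(-1/310) - 37*(-1/84))² = (-49/310 + 37/84)² = (3677/13020)² = 13520329/169520400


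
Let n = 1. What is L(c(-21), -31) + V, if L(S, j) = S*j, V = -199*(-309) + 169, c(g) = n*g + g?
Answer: 62962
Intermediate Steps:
c(g) = 2*g (c(g) = 1*g + g = g + g = 2*g)
V = 61660 (V = 61491 + 169 = 61660)
L(c(-21), -31) + V = (2*(-21))*(-31) + 61660 = -42*(-31) + 61660 = 1302 + 61660 = 62962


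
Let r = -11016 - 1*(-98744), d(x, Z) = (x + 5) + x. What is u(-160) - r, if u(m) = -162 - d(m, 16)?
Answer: -87575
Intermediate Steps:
d(x, Z) = 5 + 2*x (d(x, Z) = (5 + x) + x = 5 + 2*x)
r = 87728 (r = -11016 + 98744 = 87728)
u(m) = -167 - 2*m (u(m) = -162 - (5 + 2*m) = -162 + (-5 - 2*m) = -167 - 2*m)
u(-160) - r = (-167 - 2*(-160)) - 1*87728 = (-167 + 320) - 87728 = 153 - 87728 = -87575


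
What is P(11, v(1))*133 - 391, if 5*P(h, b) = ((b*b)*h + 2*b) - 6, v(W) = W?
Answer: -1024/5 ≈ -204.80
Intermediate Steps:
P(h, b) = -6/5 + 2*b/5 + h*b²/5 (P(h, b) = (((b*b)*h + 2*b) - 6)/5 = ((b²*h + 2*b) - 6)/5 = ((h*b² + 2*b) - 6)/5 = ((2*b + h*b²) - 6)/5 = (-6 + 2*b + h*b²)/5 = -6/5 + 2*b/5 + h*b²/5)
P(11, v(1))*133 - 391 = (-6/5 + (⅖)*1 + (⅕)*11*1²)*133 - 391 = (-6/5 + ⅖ + (⅕)*11*1)*133 - 391 = (-6/5 + ⅖ + 11/5)*133 - 391 = (7/5)*133 - 391 = 931/5 - 391 = -1024/5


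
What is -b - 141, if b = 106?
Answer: -247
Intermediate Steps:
-b - 141 = -1*106 - 141 = -106 - 141 = -247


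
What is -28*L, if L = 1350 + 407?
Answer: -49196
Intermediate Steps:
L = 1757
-28*L = -28*1757 = -49196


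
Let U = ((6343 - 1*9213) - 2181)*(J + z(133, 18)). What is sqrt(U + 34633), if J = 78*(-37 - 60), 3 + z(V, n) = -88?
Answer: 2*sqrt(9677535) ≈ 6221.8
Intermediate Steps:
z(V, n) = -91 (z(V, n) = -3 - 88 = -91)
J = -7566 (J = 78*(-97) = -7566)
U = 38675507 (U = ((6343 - 1*9213) - 2181)*(-7566 - 91) = ((6343 - 9213) - 2181)*(-7657) = (-2870 - 2181)*(-7657) = -5051*(-7657) = 38675507)
sqrt(U + 34633) = sqrt(38675507 + 34633) = sqrt(38710140) = 2*sqrt(9677535)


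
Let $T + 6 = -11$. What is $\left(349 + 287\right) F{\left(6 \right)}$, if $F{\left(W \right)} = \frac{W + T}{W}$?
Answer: $-1166$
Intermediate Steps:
$T = -17$ ($T = -6 - 11 = -17$)
$F{\left(W \right)} = \frac{-17 + W}{W}$ ($F{\left(W \right)} = \frac{W - 17}{W} = \frac{-17 + W}{W}$)
$\left(349 + 287\right) F{\left(6 \right)} = \left(349 + 287\right) \frac{-17 + 6}{6} = 636 \cdot \frac{1}{6} \left(-11\right) = 636 \left(- \frac{11}{6}\right) = -1166$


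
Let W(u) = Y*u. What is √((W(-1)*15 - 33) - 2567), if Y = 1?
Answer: I*√2615 ≈ 51.137*I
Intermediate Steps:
W(u) = u (W(u) = 1*u = u)
√((W(-1)*15 - 33) - 2567) = √((-1*15 - 33) - 2567) = √((-15 - 33) - 2567) = √(-48 - 2567) = √(-2615) = I*√2615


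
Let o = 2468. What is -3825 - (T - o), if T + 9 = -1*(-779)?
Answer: -2127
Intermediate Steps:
T = 770 (T = -9 - 1*(-779) = -9 + 779 = 770)
-3825 - (T - o) = -3825 - (770 - 1*2468) = -3825 - (770 - 2468) = -3825 - 1*(-1698) = -3825 + 1698 = -2127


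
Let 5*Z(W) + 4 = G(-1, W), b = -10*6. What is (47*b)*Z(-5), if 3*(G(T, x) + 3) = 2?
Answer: 3572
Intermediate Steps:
b = -60
G(T, x) = -7/3 (G(T, x) = -3 + (⅓)*2 = -3 + ⅔ = -7/3)
Z(W) = -19/15 (Z(W) = -⅘ + (⅕)*(-7/3) = -⅘ - 7/15 = -19/15)
(47*b)*Z(-5) = (47*(-60))*(-19/15) = -2820*(-19/15) = 3572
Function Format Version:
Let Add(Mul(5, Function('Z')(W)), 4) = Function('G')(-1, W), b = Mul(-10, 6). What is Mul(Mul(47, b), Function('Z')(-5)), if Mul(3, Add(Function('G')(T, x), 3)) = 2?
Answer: 3572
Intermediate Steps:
b = -60
Function('G')(T, x) = Rational(-7, 3) (Function('G')(T, x) = Add(-3, Mul(Rational(1, 3), 2)) = Add(-3, Rational(2, 3)) = Rational(-7, 3))
Function('Z')(W) = Rational(-19, 15) (Function('Z')(W) = Add(Rational(-4, 5), Mul(Rational(1, 5), Rational(-7, 3))) = Add(Rational(-4, 5), Rational(-7, 15)) = Rational(-19, 15))
Mul(Mul(47, b), Function('Z')(-5)) = Mul(Mul(47, -60), Rational(-19, 15)) = Mul(-2820, Rational(-19, 15)) = 3572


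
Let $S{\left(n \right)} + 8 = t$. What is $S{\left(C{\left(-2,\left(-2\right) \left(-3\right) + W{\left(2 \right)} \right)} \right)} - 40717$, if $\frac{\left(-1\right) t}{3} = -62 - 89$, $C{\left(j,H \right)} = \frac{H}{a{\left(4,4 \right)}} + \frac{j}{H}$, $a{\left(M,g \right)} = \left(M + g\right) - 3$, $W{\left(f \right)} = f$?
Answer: $-40272$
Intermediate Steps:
$a{\left(M,g \right)} = -3 + M + g$
$C{\left(j,H \right)} = \frac{H}{5} + \frac{j}{H}$ ($C{\left(j,H \right)} = \frac{H}{-3 + 4 + 4} + \frac{j}{H} = \frac{H}{5} + \frac{j}{H}$)
$t = 453$ ($t = - 3 \left(-62 - 89\right) = \left(-3\right) \left(-151\right) = 453$)
$S{\left(n \right)} = 445$ ($S{\left(n \right)} = -8 + 453 = 445$)
$S{\left(C{\left(-2,\left(-2\right) \left(-3\right) + W{\left(2 \right)} \right)} \right)} - 40717 = 445 - 40717 = -40272$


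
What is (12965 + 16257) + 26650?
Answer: 55872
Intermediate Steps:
(12965 + 16257) + 26650 = 29222 + 26650 = 55872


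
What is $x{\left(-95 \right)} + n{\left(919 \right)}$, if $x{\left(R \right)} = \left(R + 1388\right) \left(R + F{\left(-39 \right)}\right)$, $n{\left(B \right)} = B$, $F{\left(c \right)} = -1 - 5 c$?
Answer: $128926$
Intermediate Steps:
$x{\left(R \right)} = \left(194 + R\right) \left(1388 + R\right)$ ($x{\left(R \right)} = \left(R + 1388\right) \left(R - -194\right) = \left(1388 + R\right) \left(R + \left(-1 + 195\right)\right) = \left(1388 + R\right) \left(R + 194\right) = \left(1388 + R\right) \left(194 + R\right) = \left(194 + R\right) \left(1388 + R\right)$)
$x{\left(-95 \right)} + n{\left(919 \right)} = \left(269272 + \left(-95\right)^{2} + 1582 \left(-95\right)\right) + 919 = \left(269272 + 9025 - 150290\right) + 919 = 128007 + 919 = 128926$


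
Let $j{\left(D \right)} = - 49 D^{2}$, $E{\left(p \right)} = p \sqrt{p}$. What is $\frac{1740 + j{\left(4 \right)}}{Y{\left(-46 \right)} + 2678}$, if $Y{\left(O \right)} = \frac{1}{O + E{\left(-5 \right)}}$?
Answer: $\frac{5737292512}{16071497469} - \frac{4780 i \sqrt{5}}{16071497469} \approx 0.35699 - 6.6505 \cdot 10^{-7} i$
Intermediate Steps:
$E{\left(p \right)} = p^{\frac{3}{2}}$
$Y{\left(O \right)} = \frac{1}{O - 5 i \sqrt{5}}$ ($Y{\left(O \right)} = \frac{1}{O + \left(-5\right)^{\frac{3}{2}}} = \frac{1}{O - 5 i \sqrt{5}}$)
$\frac{1740 + j{\left(4 \right)}}{Y{\left(-46 \right)} + 2678} = \frac{1740 - 49 \cdot 4^{2}}{\frac{1}{-46 - 5 i \sqrt{5}} + 2678} = \frac{1740 - 784}{2678 + \frac{1}{-46 - 5 i \sqrt{5}}} = \frac{956}{2678 + \frac{1}{-46 - 5 i \sqrt{5}}}$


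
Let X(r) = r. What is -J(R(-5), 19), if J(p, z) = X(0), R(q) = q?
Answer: 0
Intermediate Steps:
J(p, z) = 0
-J(R(-5), 19) = -1*0 = 0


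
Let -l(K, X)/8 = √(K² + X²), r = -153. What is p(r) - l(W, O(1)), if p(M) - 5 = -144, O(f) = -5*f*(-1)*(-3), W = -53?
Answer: -139 + 8*√3034 ≈ 301.65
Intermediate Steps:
O(f) = -15*f (O(f) = -(-5)*f*(-3) = (5*f)*(-3) = -15*f)
p(M) = -139 (p(M) = 5 - 144 = -139)
l(K, X) = -8*√(K² + X²)
p(r) - l(W, O(1)) = -139 - (-8)*√((-53)² + (-15*1)²) = -139 - (-8)*√(2809 + (-15)²) = -139 - (-8)*√(2809 + 225) = -139 - (-8)*√3034 = -139 + 8*√3034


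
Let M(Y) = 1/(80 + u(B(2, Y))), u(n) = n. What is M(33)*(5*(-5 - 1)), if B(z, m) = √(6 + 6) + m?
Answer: -3390/12757 + 60*√3/12757 ≈ -0.25759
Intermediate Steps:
B(z, m) = m + 2*√3 (B(z, m) = √12 + m = 2*√3 + m = m + 2*√3)
M(Y) = 1/(80 + Y + 2*√3) (M(Y) = 1/(80 + (Y + 2*√3)) = 1/(80 + Y + 2*√3))
M(33)*(5*(-5 - 1)) = (5*(-5 - 1))/(80 + 33 + 2*√3) = (5*(-6))/(113 + 2*√3) = -30/(113 + 2*√3)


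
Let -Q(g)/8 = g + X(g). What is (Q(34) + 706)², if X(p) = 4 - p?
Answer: 454276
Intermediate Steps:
Q(g) = -32 (Q(g) = -8*(g + (4 - g)) = -8*4 = -32)
(Q(34) + 706)² = (-32 + 706)² = 674² = 454276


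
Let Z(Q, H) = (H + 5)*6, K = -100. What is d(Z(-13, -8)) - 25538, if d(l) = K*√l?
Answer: -25538 - 300*I*√2 ≈ -25538.0 - 424.26*I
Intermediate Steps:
Z(Q, H) = 30 + 6*H (Z(Q, H) = (5 + H)*6 = 30 + 6*H)
d(l) = -100*√l
d(Z(-13, -8)) - 25538 = -100*√(30 + 6*(-8)) - 25538 = -100*√(30 - 48) - 25538 = -300*I*√2 - 25538 = -25538 - 300*I*√2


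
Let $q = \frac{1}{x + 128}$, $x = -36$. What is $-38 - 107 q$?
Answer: $- \frac{3603}{92} \approx -39.163$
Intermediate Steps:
$q = \frac{1}{92}$ ($q = \frac{1}{-36 + 128} = \frac{1}{92} \approx 0.01087$)
$-38 - 107 q = -38 - \frac{107}{92} = - \frac{3603}{92}$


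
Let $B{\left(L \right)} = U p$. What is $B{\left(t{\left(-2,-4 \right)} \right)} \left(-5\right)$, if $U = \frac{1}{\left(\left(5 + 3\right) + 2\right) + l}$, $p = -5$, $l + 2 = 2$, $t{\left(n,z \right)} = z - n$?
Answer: $\frac{5}{2} \approx 2.5$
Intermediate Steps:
$l = 0$ ($l = -2 + 2 = 0$)
$U = \frac{1}{10}$ ($U = \frac{1}{\left(\left(5 + 3\right) + 2\right) + 0} = \frac{1}{\left(8 + 2\right) + 0} = \frac{1}{10 + 0} = \frac{1}{10} \approx 0.1$)
$B{\left(L \right)} = - \frac{1}{2}$ ($B{\left(L \right)} = \frac{1}{10} \left(-5\right) = - \frac{1}{2}$)
$B{\left(t{\left(-2,-4 \right)} \right)} \left(-5\right) = \left(- \frac{1}{2}\right) \left(-5\right) = \frac{5}{2}$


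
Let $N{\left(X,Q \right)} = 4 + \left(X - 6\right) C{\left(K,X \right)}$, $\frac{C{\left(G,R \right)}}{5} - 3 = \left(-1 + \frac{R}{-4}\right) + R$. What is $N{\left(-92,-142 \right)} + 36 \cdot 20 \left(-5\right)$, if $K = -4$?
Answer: $29234$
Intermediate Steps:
$C{\left(G,R \right)} = 10 + \frac{15 R}{4}$ ($C{\left(G,R \right)} = 15 + 5 \left(\left(-1 + \frac{R}{-4}\right) + R\right) = 15 + 5 \left(\left(-1 + R \left(- \frac{1}{4}\right)\right) + R\right) = 15 + 5 \left(\left(-1 - \frac{R}{4}\right) + R\right) = 15 + 5 \left(-1 + \frac{3 R}{4}\right) = 15 + \left(-5 + \frac{15 R}{4}\right) = 10 + \frac{15 R}{4}$)
$N{\left(X,Q \right)} = 4 + \left(-6 + X\right) \left(10 + \frac{15 X}{4}\right)$ ($N{\left(X,Q \right)} = 4 + \left(X - 6\right) \left(10 + \frac{15 X}{4}\right) = 4 + \left(-6 + X\right) \left(10 + \frac{15 X}{4}\right)$)
$N{\left(-92,-142 \right)} + 36 \cdot 20 \left(-5\right) = \left(-56 - -1150 + \frac{15 \left(-92\right)^{2}}{4}\right) + 36 \cdot 20 \left(-5\right) = \left(-56 + 1150 + \frac{15}{4} \cdot 8464\right) + 720 \left(-5\right) = \left(-56 + 1150 + 31740\right) - 3600 = 32834 - 3600 = 29234$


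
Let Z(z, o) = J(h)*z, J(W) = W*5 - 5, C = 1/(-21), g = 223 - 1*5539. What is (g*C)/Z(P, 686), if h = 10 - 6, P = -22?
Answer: -886/1155 ≈ -0.76710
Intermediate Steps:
g = -5316 (g = 223 - 5539 = -5316)
C = -1/21 ≈ -0.047619
h = 4
J(W) = -5 + 5*W (J(W) = 5*W - 5 = -5 + 5*W)
Z(z, o) = 15*z (Z(z, o) = (-5 + 5*4)*z = (-5 + 20)*z = 15*z)
(g*C)/Z(P, 686) = (-5316*(-1/21))/((15*(-22))) = (1772/7)/(-330) = (1772/7)*(-1/330) = -886/1155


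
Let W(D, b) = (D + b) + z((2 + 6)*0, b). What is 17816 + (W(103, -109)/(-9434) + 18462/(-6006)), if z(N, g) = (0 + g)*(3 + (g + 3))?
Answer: 168203959505/9443434 ≈ 17812.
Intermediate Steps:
z(N, g) = g*(6 + g) (z(N, g) = g*(3 + (3 + g)) = g*(6 + g))
W(D, b) = D + b + b*(6 + b) (W(D, b) = (D + b) + b*(6 + b) = D + b + b*(6 + b))
17816 + (W(103, -109)/(-9434) + 18462/(-6006)) = 17816 + ((103 - 109 - 109*(6 - 109))/(-9434) + 18462/(-6006)) = 17816 + ((103 - 109 - 109*(-103))*(-1/9434) + 18462*(-1/6006)) = 17816 + ((103 - 109 + 11227)*(-1/9434) - 3077/1001) = 17816 + (11221*(-1/9434) - 3077/1001) = 17816 + (-11221/9434 - 3077/1001) = 17816 - 40260639/9443434 = 168203959505/9443434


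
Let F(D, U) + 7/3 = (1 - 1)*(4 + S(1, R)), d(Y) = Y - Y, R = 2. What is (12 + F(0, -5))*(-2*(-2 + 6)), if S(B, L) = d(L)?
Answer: -232/3 ≈ -77.333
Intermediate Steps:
d(Y) = 0
S(B, L) = 0
F(D, U) = -7/3 (F(D, U) = -7/3 + (1 - 1)*(4 + 0) = -7/3 + 0*4 = -7/3 + 0 = -7/3)
(12 + F(0, -5))*(-2*(-2 + 6)) = (12 - 7/3)*(-2*(-2 + 6)) = 29*(-2*4)/3 = (29/3)*(-8) = -232/3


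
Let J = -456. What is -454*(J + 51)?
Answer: 183870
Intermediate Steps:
-454*(J + 51) = -454*(-456 + 51) = -454*(-405) = 183870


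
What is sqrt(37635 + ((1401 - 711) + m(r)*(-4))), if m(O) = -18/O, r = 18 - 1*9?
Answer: sqrt(38333) ≈ 195.79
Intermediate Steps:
r = 9 (r = 18 - 9 = 9)
sqrt(37635 + ((1401 - 711) + m(r)*(-4))) = sqrt(37635 + ((1401 - 711) - 18/9*(-4))) = sqrt(37635 + (690 - 18*1/9*(-4))) = sqrt(37635 + (690 - 2*(-4))) = sqrt(37635 + (690 + 8)) = sqrt(37635 + 698) = sqrt(38333)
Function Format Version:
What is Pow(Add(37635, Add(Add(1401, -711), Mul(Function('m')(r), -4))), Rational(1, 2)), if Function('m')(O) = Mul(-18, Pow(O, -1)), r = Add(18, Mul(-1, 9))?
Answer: Pow(38333, Rational(1, 2)) ≈ 195.79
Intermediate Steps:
r = 9 (r = Add(18, -9) = 9)
Pow(Add(37635, Add(Add(1401, -711), Mul(Function('m')(r), -4))), Rational(1, 2)) = Pow(Add(37635, Add(Add(1401, -711), Mul(Mul(-18, Pow(9, -1)), -4))), Rational(1, 2)) = Pow(Add(37635, Add(690, Mul(Mul(-18, Rational(1, 9)), -4))), Rational(1, 2)) = Pow(Add(37635, Add(690, Mul(-2, -4))), Rational(1, 2)) = Pow(Add(37635, Add(690, 8)), Rational(1, 2)) = Pow(Add(37635, 698), Rational(1, 2)) = Pow(38333, Rational(1, 2))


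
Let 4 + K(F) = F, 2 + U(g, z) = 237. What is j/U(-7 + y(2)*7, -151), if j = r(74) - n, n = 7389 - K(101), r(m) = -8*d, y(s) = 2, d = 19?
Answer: -7444/235 ≈ -31.677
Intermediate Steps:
U(g, z) = 235 (U(g, z) = -2 + 237 = 235)
K(F) = -4 + F
r(m) = -152 (r(m) = -8*19 = -152)
n = 7292 (n = 7389 - (-4 + 101) = 7389 - 1*97 = 7389 - 97 = 7292)
j = -7444 (j = -152 - 1*7292 = -152 - 7292 = -7444)
j/U(-7 + y(2)*7, -151) = -7444/235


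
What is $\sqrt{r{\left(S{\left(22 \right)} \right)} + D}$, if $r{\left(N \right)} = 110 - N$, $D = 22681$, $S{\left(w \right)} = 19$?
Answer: $2 \sqrt{5693} \approx 150.9$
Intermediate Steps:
$\sqrt{r{\left(S{\left(22 \right)} \right)} + D} = \sqrt{\left(110 - 19\right) + 22681} = \sqrt{91 + 22681} = \sqrt{22772} = 2 \sqrt{5693}$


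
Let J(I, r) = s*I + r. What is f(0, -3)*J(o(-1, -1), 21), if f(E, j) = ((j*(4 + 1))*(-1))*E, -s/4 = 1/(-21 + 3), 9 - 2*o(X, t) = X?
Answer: 0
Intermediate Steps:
o(X, t) = 9/2 - X/2
s = 2/9 (s = -4/(-21 + 3) = -4/(-18) = -4*(-1/18) = 2/9 ≈ 0.22222)
J(I, r) = r + 2*I/9 (J(I, r) = 2*I/9 + r = r + 2*I/9)
f(E, j) = -5*E*j (f(E, j) = ((j*5)*(-1))*E = ((5*j)*(-1))*E = (-5*j)*E = -5*E*j)
f(0, -3)*J(o(-1, -1), 21) = (-5*0*(-3))*(21 + 2*(9/2 - 1/2*(-1))/9) = 0*(21 + 2*(9/2 + 1/2)/9) = 0*(21 + (2/9)*5) = 0*(21 + 10/9) = 0*(199/9) = 0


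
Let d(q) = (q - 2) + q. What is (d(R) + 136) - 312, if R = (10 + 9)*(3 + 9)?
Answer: 278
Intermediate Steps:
R = 228 (R = 19*12 = 228)
d(q) = -2 + 2*q (d(q) = (-2 + q) + q = -2 + 2*q)
(d(R) + 136) - 312 = ((-2 + 2*228) + 136) - 312 = ((-2 + 456) + 136) - 312 = (454 + 136) - 312 = 590 - 312 = 278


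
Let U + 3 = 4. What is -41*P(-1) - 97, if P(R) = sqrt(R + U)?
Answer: -97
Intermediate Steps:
U = 1 (U = -3 + 4 = 1)
P(R) = sqrt(1 + R) (P(R) = sqrt(R + 1) = sqrt(1 + R))
-41*P(-1) - 97 = -41*sqrt(1 - 1) - 97 = -41*sqrt(0) - 97 = -41*0 - 97 = 0 - 97 = -97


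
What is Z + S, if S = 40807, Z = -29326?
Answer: 11481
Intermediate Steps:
Z + S = -29326 + 40807 = 11481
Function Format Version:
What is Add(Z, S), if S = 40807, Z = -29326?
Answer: 11481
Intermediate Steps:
Add(Z, S) = Add(-29326, 40807) = 11481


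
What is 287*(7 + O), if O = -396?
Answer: -111643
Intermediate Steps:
287*(7 + O) = 287*(7 - 396) = 287*(-389) = -111643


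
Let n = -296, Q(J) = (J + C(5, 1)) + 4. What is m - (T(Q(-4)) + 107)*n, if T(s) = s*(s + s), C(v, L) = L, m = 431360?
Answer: 463624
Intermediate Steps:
Q(J) = 5 + J (Q(J) = (J + 1) + 4 = (1 + J) + 4 = 5 + J)
T(s) = 2*s² (T(s) = s*(2*s) = 2*s²)
m - (T(Q(-4)) + 107)*n = 431360 - (2*(5 - 4)² + 107)*(-296) = 431360 - (2*1² + 107)*(-296) = 431360 - (2*1 + 107)*(-296) = 431360 - (2 + 107)*(-296) = 431360 - 109*(-296) = 431360 - 1*(-32264) = 431360 + 32264 = 463624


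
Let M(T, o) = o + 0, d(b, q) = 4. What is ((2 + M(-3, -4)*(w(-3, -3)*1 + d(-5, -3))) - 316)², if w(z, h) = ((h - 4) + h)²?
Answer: 532900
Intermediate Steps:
M(T, o) = o
w(z, h) = (-4 + 2*h)² (w(z, h) = ((-4 + h) + h)² = (-4 + 2*h)²)
((2 + M(-3, -4)*(w(-3, -3)*1 + d(-5, -3))) - 316)² = ((2 - 4*((4*(-2 - 3)²)*1 + 4)) - 316)² = ((2 - 4*((4*(-5)²)*1 + 4)) - 316)² = ((2 - 4*((4*25)*1 + 4)) - 316)² = ((2 - 4*(100*1 + 4)) - 316)² = ((2 - 4*(100 + 4)) - 316)² = ((2 - 4*104) - 316)² = ((2 - 416) - 316)² = (-414 - 316)² = (-730)² = 532900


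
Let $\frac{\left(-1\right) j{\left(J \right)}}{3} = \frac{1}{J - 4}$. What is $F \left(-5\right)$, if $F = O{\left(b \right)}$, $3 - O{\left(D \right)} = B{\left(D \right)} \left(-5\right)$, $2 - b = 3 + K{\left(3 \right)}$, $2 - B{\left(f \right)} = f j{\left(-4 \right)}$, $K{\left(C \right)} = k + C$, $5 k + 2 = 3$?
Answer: $- \frac{835}{8} \approx -104.38$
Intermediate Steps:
$k = \frac{1}{5}$ ($k = - \frac{2}{5} + \frac{1}{5} \cdot 3 = - \frac{2}{5} + \frac{3}{5} = \frac{1}{5} \approx 0.2$)
$K{\left(C \right)} = \frac{1}{5} + C$
$j{\left(J \right)} = - \frac{3}{-4 + J}$ ($j{\left(J \right)} = - \frac{3}{J - 4} = - \frac{3}{-4 + J}$)
$B{\left(f \right)} = 2 - \frac{3 f}{8}$ ($B{\left(f \right)} = 2 - f \left(- \frac{3}{-4 - 4}\right) = 2 - f \left(- \frac{3}{-8}\right) = 2 - f \left(\left(-3\right) \left(- \frac{1}{8}\right)\right) = 2 - f \frac{3}{8} = 2 - \frac{3 f}{8}$)
$b = - \frac{21}{5}$ ($b = 2 - \left(3 + \left(\frac{1}{5} + 3\right)\right) = 2 - \left(3 + \frac{16}{5}\right) = 2 - \frac{31}{5} = - \frac{21}{5} \approx -4.2$)
$O{\left(D \right)} = 13 - \frac{15 D}{8}$ ($O{\left(D \right)} = 3 - \left(2 - \frac{3 D}{8}\right) \left(-5\right) = 3 - \left(-10 + \frac{15 D}{8}\right) = 13 - \frac{15 D}{8}$)
$F = \frac{167}{8}$ ($F = 13 - - \frac{63}{8} = 13 + \frac{63}{8} = \frac{167}{8} \approx 20.875$)
$F \left(-5\right) = \frac{167}{8} \left(-5\right) = - \frac{835}{8}$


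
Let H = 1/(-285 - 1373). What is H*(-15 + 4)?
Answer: 11/1658 ≈ 0.0066345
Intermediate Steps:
H = -1/1658 (H = 1/(-1658) = -1/1658 ≈ -0.00060314)
H*(-15 + 4) = -(-15 + 4)/1658 = -1/1658*(-11) = 11/1658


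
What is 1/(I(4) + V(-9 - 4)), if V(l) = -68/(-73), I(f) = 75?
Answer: 73/5543 ≈ 0.013170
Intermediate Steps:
V(l) = 68/73 (V(l) = -68*(-1/73) = 68/73)
1/(I(4) + V(-9 - 4)) = 1/(75 + 68/73) = 1/(5543/73) = 73/5543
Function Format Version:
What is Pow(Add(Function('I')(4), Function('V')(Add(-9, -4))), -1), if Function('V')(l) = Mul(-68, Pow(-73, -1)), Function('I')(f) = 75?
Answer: Rational(73, 5543) ≈ 0.013170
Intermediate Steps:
Function('V')(l) = Rational(68, 73) (Function('V')(l) = Mul(-68, Rational(-1, 73)) = Rational(68, 73))
Pow(Add(Function('I')(4), Function('V')(Add(-9, -4))), -1) = Pow(Add(75, Rational(68, 73)), -1) = Pow(Rational(5543, 73), -1) = Rational(73, 5543)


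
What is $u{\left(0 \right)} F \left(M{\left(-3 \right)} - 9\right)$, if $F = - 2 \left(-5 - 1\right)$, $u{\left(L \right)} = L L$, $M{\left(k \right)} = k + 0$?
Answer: $0$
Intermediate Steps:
$M{\left(k \right)} = k$
$u{\left(L \right)} = L^{2}$
$F = 12$ ($F = \left(-2\right) \left(-6\right) = 12$)
$u{\left(0 \right)} F \left(M{\left(-3 \right)} - 9\right) = 0^{2} \cdot 12 \left(-3 - 9\right) = 0 \cdot 12 \left(-3 - 9\right) = 0 \left(-12\right) = 0$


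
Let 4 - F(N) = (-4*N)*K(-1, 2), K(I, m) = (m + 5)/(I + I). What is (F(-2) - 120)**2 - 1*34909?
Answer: -27165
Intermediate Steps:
K(I, m) = (5 + m)/(2*I) (K(I, m) = (5 + m)/((2*I)) = (5 + m)*(1/(2*I)) = (5 + m)/(2*I))
F(N) = 4 - 14*N (F(N) = 4 - (-4*N)*(1/2)*(5 + 2)/(-1) = 4 - (-4*N)*(1/2)*(-1)*7 = 4 - (-4*N)*(-7)/2 = 4 - 14*N)
(F(-2) - 120)**2 - 1*34909 = ((4 - 14*(-2)) - 120)**2 - 1*34909 = ((4 + 28) - 120)**2 - 34909 = (32 - 120)**2 - 34909 = (-88)**2 - 34909 = 7744 - 34909 = -27165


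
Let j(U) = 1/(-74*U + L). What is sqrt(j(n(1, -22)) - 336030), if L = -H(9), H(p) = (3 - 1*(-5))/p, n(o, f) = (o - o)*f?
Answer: I*sqrt(5376498)/4 ≈ 579.68*I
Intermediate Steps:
n(o, f) = 0 (n(o, f) = 0*f = 0)
H(p) = 8/p (H(p) = (3 + 5)/p = 8/p)
L = -8/9 ≈ -0.88889
j(U) = 1/(-8/9 - 74*U) (j(U) = 1/(-74*U - 8/9) = 1/(-8/9 - 74*U))
sqrt(j(n(1, -22)) - 336030) = sqrt(-9/(8 + 666*0) - 336030) = sqrt(-9/(8 + 0) - 336030) = sqrt(-9/8 - 336030) = sqrt(-2688249/8) = I*sqrt(5376498)/4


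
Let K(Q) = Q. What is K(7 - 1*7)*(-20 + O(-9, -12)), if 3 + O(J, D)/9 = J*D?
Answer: 0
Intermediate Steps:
O(J, D) = -27 + 9*D*J (O(J, D) = -27 + 9*(J*D) = -27 + 9*(D*J) = -27 + 9*D*J)
K(7 - 1*7)*(-20 + O(-9, -12)) = (7 - 1*7)*(-20 + (-27 + 9*(-12)*(-9))) = (7 - 7)*(-20 + (-27 + 972)) = 0*(-20 + 945) = 0*925 = 0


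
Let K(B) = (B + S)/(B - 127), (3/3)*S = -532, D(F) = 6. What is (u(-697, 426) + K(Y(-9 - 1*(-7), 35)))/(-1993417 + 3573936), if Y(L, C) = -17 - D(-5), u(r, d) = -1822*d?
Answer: -7761683/15805190 ≈ -0.49108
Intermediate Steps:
S = -532
Y(L, C) = -23 (Y(L, C) = -17 - 1*6 = -17 - 6 = -23)
K(B) = (-532 + B)/(-127 + B) (K(B) = (B - 532)/(B - 127) = (-532 + B)/(-127 + B))
(u(-697, 426) + K(Y(-9 - 1*(-7), 35)))/(-1993417 + 3573936) = (-1822*426 + (-532 - 23)/(-127 - 23))/(-1993417 + 3573936) = (-776172 - 555/(-150))/1580519 = (-776172 - 1/150*(-555))*(1/1580519) = (-776172 + 37/10)*(1/1580519) = -7761683/10*1/1580519 = -7761683/15805190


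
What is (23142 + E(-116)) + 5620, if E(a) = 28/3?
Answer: 86314/3 ≈ 28771.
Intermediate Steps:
E(a) = 28/3 (E(a) = 28*(⅓) = 28/3)
(23142 + E(-116)) + 5620 = (23142 + 28/3) + 5620 = 69454/3 + 5620 = 86314/3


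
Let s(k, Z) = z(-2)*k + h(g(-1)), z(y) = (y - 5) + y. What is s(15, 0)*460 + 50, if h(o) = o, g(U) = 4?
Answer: -60210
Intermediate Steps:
z(y) = -5 + 2*y (z(y) = (-5 + y) + y = -5 + 2*y)
s(k, Z) = 4 - 9*k (s(k, Z) = (-5 + 2*(-2))*k + 4 = (-5 - 4)*k + 4 = -9*k + 4 = 4 - 9*k)
s(15, 0)*460 + 50 = (4 - 9*15)*460 + 50 = (4 - 135)*460 + 50 = -131*460 + 50 = -60260 + 50 = -60210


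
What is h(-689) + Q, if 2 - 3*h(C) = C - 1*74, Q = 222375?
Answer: 222630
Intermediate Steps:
h(C) = 76/3 - C/3 (h(C) = ⅔ - (C - 1*74)/3 = ⅔ - (C - 74)/3 = ⅔ - (-74 + C)/3 = ⅔ + (74/3 - C/3) = 76/3 - C/3)
h(-689) + Q = (76/3 - ⅓*(-689)) + 222375 = (76/3 + 689/3) + 222375 = 255 + 222375 = 222630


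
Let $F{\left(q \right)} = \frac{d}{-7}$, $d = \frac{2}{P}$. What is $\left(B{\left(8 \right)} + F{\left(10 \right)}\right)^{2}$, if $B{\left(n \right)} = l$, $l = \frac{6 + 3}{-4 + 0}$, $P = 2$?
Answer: $\frac{4489}{784} \approx 5.7258$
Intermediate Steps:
$d = 1$ ($d = \frac{2}{2} = 2 \cdot \frac{1}{2} = 1$)
$l = - \frac{9}{4}$ ($l = \frac{9}{-4} = 9 \left(- \frac{1}{4}\right) = - \frac{9}{4} \approx -2.25$)
$F{\left(q \right)} = - \frac{1}{7}$ ($F{\left(q \right)} = 1 \frac{1}{-7} = 1 \left(- \frac{1}{7}\right) = - \frac{1}{7}$)
$B{\left(n \right)} = - \frac{9}{4}$
$\left(B{\left(8 \right)} + F{\left(10 \right)}\right)^{2} = \left(- \frac{9}{4} - \frac{1}{7}\right)^{2} = \left(- \frac{67}{28}\right)^{2} = \frac{4489}{784}$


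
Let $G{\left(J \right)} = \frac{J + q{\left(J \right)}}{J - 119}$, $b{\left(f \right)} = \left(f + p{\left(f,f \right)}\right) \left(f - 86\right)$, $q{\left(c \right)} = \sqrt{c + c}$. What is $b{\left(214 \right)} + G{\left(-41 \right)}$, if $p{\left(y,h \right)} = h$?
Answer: $\frac{8765481}{160} - \frac{i \sqrt{82}}{160} \approx 54784.0 - 0.056596 i$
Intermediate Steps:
$q{\left(c \right)} = \sqrt{2} \sqrt{c}$ ($q{\left(c \right)} = \sqrt{2 c} = \sqrt{2} \sqrt{c}$)
$b{\left(f \right)} = 2 f \left(-86 + f\right)$ ($b{\left(f \right)} = \left(f + f\right) \left(f - 86\right) = 2 f \left(-86 + f\right)$)
$G{\left(J \right)} = \frac{J + \sqrt{2} \sqrt{J}}{-119 + J}$ ($G{\left(J \right)} = \frac{J + \sqrt{2} \sqrt{J}}{J - 119} = \frac{J + \sqrt{2} \sqrt{J}}{-119 + J}$)
$b{\left(214 \right)} + G{\left(-41 \right)} = 2 \cdot 214 \left(-86 + 214\right) + \frac{-41 + \sqrt{2} \sqrt{-41}}{-119 - 41} = 2 \cdot 214 \cdot 128 + \frac{-41 + \sqrt{2} i \sqrt{41}}{-160} = 54784 - \frac{-41 + i \sqrt{82}}{160} = 54784 + \left(\frac{41}{160} - \frac{i \sqrt{82}}{160}\right) = \frac{8765481}{160} - \frac{i \sqrt{82}}{160}$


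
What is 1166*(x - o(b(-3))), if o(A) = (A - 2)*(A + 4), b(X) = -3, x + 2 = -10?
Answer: -8162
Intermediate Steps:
x = -12 (x = -2 - 10 = -12)
o(A) = (-2 + A)*(4 + A)
1166*(x - o(b(-3))) = 1166*(-12 - (-8 + (-3)² + 2*(-3))) = 1166*(-12 - (-8 + 9 - 6)) = 1166*(-12 - 1*(-5)) = 1166*(-12 + 5) = 1166*(-7) = -8162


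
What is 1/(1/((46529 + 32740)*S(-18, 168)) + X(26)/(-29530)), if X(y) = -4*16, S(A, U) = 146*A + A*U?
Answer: 6615139148820/14336893651 ≈ 461.41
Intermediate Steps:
X(y) = -64
1/(1/((46529 + 32740)*S(-18, 168)) + X(26)/(-29530)) = 1/(1/((46529 + 32740)*((-18*(146 + 168)))) - 64/(-29530)) = 1/(1/(79269*((-18*314))) - 64*(-1/29530)) = 1/((1/79269)/(-5652) + 32/14765) = 1/((1/79269)*(-1/5652) + 32/14765) = 1/(-1/448028388 + 32/14765) = 1/(14336893651/6615139148820) = 6615139148820/14336893651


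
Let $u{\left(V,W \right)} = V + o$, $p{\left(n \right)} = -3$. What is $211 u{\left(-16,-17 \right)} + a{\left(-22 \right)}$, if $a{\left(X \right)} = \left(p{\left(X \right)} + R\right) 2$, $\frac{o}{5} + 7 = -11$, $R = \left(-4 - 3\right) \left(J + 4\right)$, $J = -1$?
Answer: $-22414$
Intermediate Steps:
$R = -21$ ($R = \left(-4 - 3\right) \left(-1 + 4\right) = \left(-7\right) 3 = -21$)
$o = -90$ ($o = -35 + 5 \left(-11\right) = -35 - 55 = -90$)
$u{\left(V,W \right)} = -90 + V$ ($u{\left(V,W \right)} = V - 90 = -90 + V$)
$a{\left(X \right)} = -48$ ($a{\left(X \right)} = \left(-3 - 21\right) 2 = \left(-24\right) 2 = -48$)
$211 u{\left(-16,-17 \right)} + a{\left(-22 \right)} = 211 \left(-90 - 16\right) - 48 = 211 \left(-106\right) - 48 = -22366 - 48 = -22414$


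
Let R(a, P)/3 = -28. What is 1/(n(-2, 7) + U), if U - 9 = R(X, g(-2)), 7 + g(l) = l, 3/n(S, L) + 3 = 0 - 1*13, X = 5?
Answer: -16/1203 ≈ -0.013300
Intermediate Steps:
n(S, L) = -3/16 (n(S, L) = 3/(-3 + (0 - 1*13)) = 3/(-3 + (0 - 13)) = 3/(-3 - 13) = 3/(-16) = 3*(-1/16) = -3/16)
g(l) = -7 + l
R(a, P) = -84 (R(a, P) = 3*(-28) = -84)
U = -75 (U = 9 - 84 = -75)
1/(n(-2, 7) + U) = 1/(-3/16 - 75) = 1/(-1203/16) = -16/1203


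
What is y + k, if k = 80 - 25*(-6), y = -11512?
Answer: -11282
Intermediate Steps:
k = 230 (k = 80 + 150 = 230)
y + k = -11512 + 230 = -11282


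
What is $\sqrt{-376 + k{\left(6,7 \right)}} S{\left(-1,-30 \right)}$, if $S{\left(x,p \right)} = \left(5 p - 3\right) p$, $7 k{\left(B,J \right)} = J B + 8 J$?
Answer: $4590 i \sqrt{362} \approx 87331.0 i$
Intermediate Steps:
$k{\left(B,J \right)} = \frac{8 J}{7} + \frac{B J}{7}$ ($k{\left(B,J \right)} = \frac{J B + 8 J}{7} = \frac{B J + 8 J}{7} = \frac{8 J + B J}{7} = \frac{8 J}{7} + \frac{B J}{7}$)
$S{\left(x,p \right)} = p \left(-3 + 5 p\right)$ ($S{\left(x,p \right)} = \left(-3 + 5 p\right) p = p \left(-3 + 5 p\right)$)
$\sqrt{-376 + k{\left(6,7 \right)}} S{\left(-1,-30 \right)} = \sqrt{-376 + \frac{1}{7} \cdot 7 \left(8 + 6\right)} \left(- 30 \left(-3 + 5 \left(-30\right)\right)\right) = \sqrt{-376 + \frac{1}{7} \cdot 7 \cdot 14} \left(- 30 \left(-3 - 150\right)\right) = \sqrt{-376 + 14} \left(\left(-30\right) \left(-153\right)\right) = \sqrt{-362} \cdot 4590 = i \sqrt{362} \cdot 4590 = 4590 i \sqrt{362}$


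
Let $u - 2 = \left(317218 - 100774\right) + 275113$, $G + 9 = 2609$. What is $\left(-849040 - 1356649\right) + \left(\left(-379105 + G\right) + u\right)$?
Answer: $-2090635$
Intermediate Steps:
$G = 2600$ ($G = -9 + 2609 = 2600$)
$u = 491559$ ($u = 2 + \left(\left(317218 - 100774\right) + 275113\right) = 2 + \left(216444 + 275113\right) = 2 + 491557 = 491559$)
$\left(-849040 - 1356649\right) + \left(\left(-379105 + G\right) + u\right) = \left(-849040 - 1356649\right) + \left(\left(-379105 + 2600\right) + 491559\right) = -2205689 + \left(-376505 + 491559\right) = -2205689 + 115054 = -2090635$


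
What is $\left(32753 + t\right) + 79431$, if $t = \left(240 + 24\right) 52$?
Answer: $125912$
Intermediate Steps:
$t = 13728$ ($t = 264 \cdot 52 = 13728$)
$\left(32753 + t\right) + 79431 = \left(32753 + 13728\right) + 79431 = 46481 + 79431 = 125912$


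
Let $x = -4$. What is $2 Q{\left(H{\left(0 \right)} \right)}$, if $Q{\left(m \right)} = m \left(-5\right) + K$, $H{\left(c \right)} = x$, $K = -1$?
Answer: $38$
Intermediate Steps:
$H{\left(c \right)} = -4$
$Q{\left(m \right)} = -1 - 5 m$ ($Q{\left(m \right)} = m \left(-5\right) - 1 = - 5 m - 1 = -1 - 5 m$)
$2 Q{\left(H{\left(0 \right)} \right)} = 2 \left(-1 - -20\right) = 2 \left(-1 + 20\right) = 2 \cdot 19 = 38$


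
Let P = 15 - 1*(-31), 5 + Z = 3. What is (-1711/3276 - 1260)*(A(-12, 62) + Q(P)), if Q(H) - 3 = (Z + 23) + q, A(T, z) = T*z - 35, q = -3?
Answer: 1565069509/1638 ≈ 9.5548e+5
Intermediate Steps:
Z = -2 (Z = -5 + 3 = -2)
A(T, z) = -35 + T*z
P = 46 (P = 15 + 31 = 46)
Q(H) = 21 (Q(H) = 3 + ((-2 + 23) - 3) = 3 + (21 - 3) = 3 + 18 = 21)
(-1711/3276 - 1260)*(A(-12, 62) + Q(P)) = (-1711/3276 - 1260)*((-35 - 12*62) + 21) = (-1711*1/3276 - 1260)*((-35 - 744) + 21) = (-1711/3276 - 1260)*(-779 + 21) = -4129471/3276*(-758) = 1565069509/1638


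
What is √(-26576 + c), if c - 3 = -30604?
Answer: 3*I*√6353 ≈ 239.12*I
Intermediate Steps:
c = -30601 (c = 3 - 30604 = -30601)
√(-26576 + c) = √(-26576 - 30601) = √(-57177) = 3*I*√6353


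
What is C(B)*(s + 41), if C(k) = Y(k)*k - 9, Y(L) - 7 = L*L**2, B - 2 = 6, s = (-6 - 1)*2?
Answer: 111861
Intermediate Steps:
s = -14 (s = -7*2 = -14)
B = 8 (B = 2 + 6 = 8)
Y(L) = 7 + L**3 (Y(L) = 7 + L*L**2 = 7 + L**3)
C(k) = -9 + k*(7 + k**3) (C(k) = (7 + k**3)*k - 9 = k*(7 + k**3) - 9 = -9 + k*(7 + k**3))
C(B)*(s + 41) = (-9 + 8*(7 + 8**3))*(-14 + 41) = (-9 + 8*(7 + 512))*27 = (-9 + 8*519)*27 = (-9 + 4152)*27 = 4143*27 = 111861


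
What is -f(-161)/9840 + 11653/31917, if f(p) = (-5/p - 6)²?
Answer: 326974324907/904537142320 ≈ 0.36148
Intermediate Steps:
f(p) = (-6 - 5/p)²
-f(-161)/9840 + 11653/31917 = -(5 + 6*(-161))²/(-161)²/9840 + 11653/31917 = -(5 - 966)²/25921*(1/9840) + 11653*(1/31917) = -(-961)²/25921*(1/9840) + 11653/31917 = -923521/25921*(1/9840) + 11653/31917 = -1*923521/25921*(1/9840) + 11653/31917 = -923521/25921*1/9840 + 11653/31917 = -923521/255062640 + 11653/31917 = 326974324907/904537142320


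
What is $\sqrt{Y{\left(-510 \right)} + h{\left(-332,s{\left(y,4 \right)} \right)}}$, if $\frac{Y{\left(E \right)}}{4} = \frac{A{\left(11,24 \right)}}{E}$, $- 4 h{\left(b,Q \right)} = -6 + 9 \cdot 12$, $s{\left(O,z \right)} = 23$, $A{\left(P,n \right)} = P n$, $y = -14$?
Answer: $\frac{i \sqrt{796790}}{170} \approx 5.2508 i$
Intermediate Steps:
$h{\left(b,Q \right)} = - \frac{51}{2}$ ($h{\left(b,Q \right)} = - \frac{-6 + 9 \cdot 12}{4} = - \frac{-6 + 108}{4} = \left(- \frac{1}{4}\right) 102 = - \frac{51}{2}$)
$Y{\left(E \right)} = \frac{1056}{E}$ ($Y{\left(E \right)} = 4 \frac{11 \cdot 24}{E} = 4 \frac{264}{E} = \frac{1056}{E}$)
$\sqrt{Y{\left(-510 \right)} + h{\left(-332,s{\left(y,4 \right)} \right)}} = \sqrt{\frac{1056}{-510} - \frac{51}{2}} = \sqrt{1056 \left(- \frac{1}{510}\right) - \frac{51}{2}} = \sqrt{- \frac{176}{85} - \frac{51}{2}} = \sqrt{- \frac{4687}{170}} = \frac{i \sqrt{796790}}{170}$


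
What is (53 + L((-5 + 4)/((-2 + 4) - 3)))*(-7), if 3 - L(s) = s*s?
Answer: -385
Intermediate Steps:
L(s) = 3 - s² (L(s) = 3 - s*s = 3 - s²)
(53 + L((-5 + 4)/((-2 + 4) - 3)))*(-7) = (53 + (3 - ((-5 + 4)/((-2 + 4) - 3))²))*(-7) = (53 + (3 - (-1/(2 - 3))²))*(-7) = (53 + (3 - (-1/(-1))²))*(-7) = (53 + (3 - (-1*(-1))²))*(-7) = (53 + (3 - 1*1²))*(-7) = (53 + (3 - 1*1))*(-7) = (53 + (3 - 1))*(-7) = (53 + 2)*(-7) = 55*(-7) = -385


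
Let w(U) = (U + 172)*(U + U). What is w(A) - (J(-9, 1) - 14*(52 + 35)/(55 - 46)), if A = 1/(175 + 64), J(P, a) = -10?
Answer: 25151410/171363 ≈ 146.77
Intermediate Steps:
A = 1/239 ≈ 0.0041841
w(U) = 2*U*(172 + U) (w(U) = (172 + U)*(2*U) = 2*U*(172 + U))
w(A) - (J(-9, 1) - 14*(52 + 35)/(55 - 46)) = 2*(1/239)*(172 + 1/239) - (-10 - 14*(52 + 35)/(55 - 46)) = 2*(1/239)*(41109/239) - (-10 - 1218/9) = 82218/57121 - (-10 - 1218/9) = 82218/57121 - (-10 - 14*29/3) = 82218/57121 - (-10 - 406/3) = 82218/57121 - 1*(-436/3) = 82218/57121 + 436/3 = 25151410/171363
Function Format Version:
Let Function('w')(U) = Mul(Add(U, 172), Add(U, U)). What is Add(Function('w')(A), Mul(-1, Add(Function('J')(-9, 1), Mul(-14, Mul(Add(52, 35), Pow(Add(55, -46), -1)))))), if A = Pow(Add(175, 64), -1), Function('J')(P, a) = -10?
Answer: Rational(25151410, 171363) ≈ 146.77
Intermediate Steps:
A = Rational(1, 239) (A = Pow(239, -1) = Rational(1, 239) ≈ 0.0041841)
Function('w')(U) = Mul(2, U, Add(172, U)) (Function('w')(U) = Mul(Add(172, U), Mul(2, U)) = Mul(2, U, Add(172, U)))
Add(Function('w')(A), Mul(-1, Add(Function('J')(-9, 1), Mul(-14, Mul(Add(52, 35), Pow(Add(55, -46), -1)))))) = Add(Mul(2, Rational(1, 239), Add(172, Rational(1, 239))), Mul(-1, Add(-10, Mul(-14, Mul(Add(52, 35), Pow(Add(55, -46), -1)))))) = Add(Mul(2, Rational(1, 239), Rational(41109, 239)), Mul(-1, Add(-10, Mul(-14, Mul(87, Pow(9, -1)))))) = Add(Rational(82218, 57121), Mul(-1, Add(-10, Mul(-14, Mul(87, Rational(1, 9)))))) = Add(Rational(82218, 57121), Mul(-1, Add(-10, Mul(-14, Rational(29, 3))))) = Add(Rational(82218, 57121), Mul(-1, Add(-10, Rational(-406, 3)))) = Add(Rational(82218, 57121), Mul(-1, Rational(-436, 3))) = Add(Rational(82218, 57121), Rational(436, 3)) = Rational(25151410, 171363)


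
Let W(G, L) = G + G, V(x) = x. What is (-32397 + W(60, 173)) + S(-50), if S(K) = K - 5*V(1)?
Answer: -32332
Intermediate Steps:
W(G, L) = 2*G
S(K) = -5 + K (S(K) = K - 5*1 = K - 5 = -5 + K)
(-32397 + W(60, 173)) + S(-50) = (-32397 + 2*60) + (-5 - 50) = (-32397 + 120) - 55 = -32277 - 55 = -32332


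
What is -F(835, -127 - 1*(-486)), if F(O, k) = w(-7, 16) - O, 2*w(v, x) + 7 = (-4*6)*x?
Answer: 2061/2 ≈ 1030.5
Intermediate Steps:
w(v, x) = -7/2 - 12*x (w(v, x) = -7/2 + ((-4*6)*x)/2 = -7/2 + (-24*x)/2 = -7/2 - 12*x)
F(O, k) = -391/2 - O (F(O, k) = (-7/2 - 12*16) - O = (-7/2 - 192) - O = -391/2 - O)
-F(835, -127 - 1*(-486)) = -(-391/2 - 1*835) = -(-391/2 - 835) = -1*(-2061/2) = 2061/2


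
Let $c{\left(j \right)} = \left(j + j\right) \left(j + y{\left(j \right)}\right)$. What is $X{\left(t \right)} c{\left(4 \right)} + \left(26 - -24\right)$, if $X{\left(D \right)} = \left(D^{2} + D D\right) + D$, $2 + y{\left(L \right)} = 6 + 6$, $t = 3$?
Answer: $2402$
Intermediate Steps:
$y{\left(L \right)} = 10$ ($y{\left(L \right)} = -2 + \left(6 + 6\right) = -2 + 12 = 10$)
$c{\left(j \right)} = 2 j \left(10 + j\right)$ ($c{\left(j \right)} = \left(j + j\right) \left(j + 10\right) = 2 j \left(10 + j\right)$)
$X{\left(D \right)} = D + 2 D^{2}$ ($X{\left(D \right)} = \left(D^{2} + D^{2}\right) + D = 2 D^{2} + D = D + 2 D^{2}$)
$X{\left(t \right)} c{\left(4 \right)} + \left(26 - -24\right) = 3 \left(1 + 2 \cdot 3\right) 2 \cdot 4 \left(10 + 4\right) + \left(26 - -24\right) = 3 \left(1 + 6\right) 2 \cdot 4 \cdot 14 + \left(26 + 24\right) = 3 \cdot 7 \cdot 112 + 50 = 21 \cdot 112 + 50 = 2352 + 50 = 2402$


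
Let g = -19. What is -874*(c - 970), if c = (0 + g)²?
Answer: 532266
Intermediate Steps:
c = 361 (c = (0 - 19)² = (-19)² = 361)
-874*(c - 970) = -874*(361 - 970) = -874*(-609) = 532266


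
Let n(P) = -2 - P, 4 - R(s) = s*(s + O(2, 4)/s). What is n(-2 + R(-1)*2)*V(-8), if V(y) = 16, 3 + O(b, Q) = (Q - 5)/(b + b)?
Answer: -200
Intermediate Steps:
O(b, Q) = -3 + (-5 + Q)/(2*b) (O(b, Q) = -3 + (Q - 5)/(b + b) = -3 + (-5 + Q)/((2*b)) = -3 + (-5 + Q)*(1/(2*b)) = -3 + (-5 + Q)/(2*b))
R(s) = 4 - s*(s - 13/(4*s)) (R(s) = 4 - s*(s + ((½)*(-5 + 4 - 6*2)/2)/s) = 4 - s*(s + ((½)*(½)*(-5 + 4 - 12))/s) = 4 - s*(s + ((½)*(½)*(-13))/s) = 4 - s*(s - 13/(4*s)))
n(-2 + R(-1)*2)*V(-8) = (-2 - (-2 + (29/4 - 1*(-1)²)*2))*16 = (-2 - (-2 + (29/4 - 1*1)*2))*16 = (-2 - (-2 + (29/4 - 1)*2))*16 = (-2 - (-2 + (25/4)*2))*16 = (-2 - (-2 + 25/2))*16 = (-2 - 1*21/2)*16 = (-2 - 21/2)*16 = -25/2*16 = -200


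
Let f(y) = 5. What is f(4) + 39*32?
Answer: 1253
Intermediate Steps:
f(4) + 39*32 = 5 + 39*32 = 5 + 1248 = 1253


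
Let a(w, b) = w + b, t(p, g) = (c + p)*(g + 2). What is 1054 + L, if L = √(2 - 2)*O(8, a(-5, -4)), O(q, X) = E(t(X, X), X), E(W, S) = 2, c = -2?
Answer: 1054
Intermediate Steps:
t(p, g) = (-2 + p)*(2 + g) (t(p, g) = (-2 + p)*(g + 2) = (-2 + p)*(2 + g))
a(w, b) = b + w
O(q, X) = 2
L = 0 (L = √(2 - 2)*2 = √0*2 = 0*2 = 0)
1054 + L = 1054 + 0 = 1054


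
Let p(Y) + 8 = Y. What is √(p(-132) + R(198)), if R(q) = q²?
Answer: 2*√9766 ≈ 197.65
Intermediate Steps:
p(Y) = -8 + Y
√(p(-132) + R(198)) = √((-8 - 132) + 198²) = √(-140 + 39204) = √39064 = 2*√9766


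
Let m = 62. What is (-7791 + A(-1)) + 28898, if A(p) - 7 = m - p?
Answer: 21177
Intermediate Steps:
A(p) = 69 - p (A(p) = 7 + (62 - p) = 69 - p)
(-7791 + A(-1)) + 28898 = (-7791 + (69 - 1*(-1))) + 28898 = (-7791 + (69 + 1)) + 28898 = (-7791 + 70) + 28898 = -7721 + 28898 = 21177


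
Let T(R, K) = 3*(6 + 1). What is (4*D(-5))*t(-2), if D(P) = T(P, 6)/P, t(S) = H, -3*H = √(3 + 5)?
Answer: 56*√2/5 ≈ 15.839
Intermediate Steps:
H = -2*√2/3 (H = -√(3 + 5)/3 = -2*√2/3 ≈ -0.94281)
T(R, K) = 21 (T(R, K) = 3*7 = 21)
t(S) = -2*√2/3
D(P) = 21/P
(4*D(-5))*t(-2) = (4*(21/(-5)))*(-2*√2/3) = (4*(21*(-⅕)))*(-2*√2/3) = (4*(-21/5))*(-2*√2/3) = -(-56)*√2/5 = 56*√2/5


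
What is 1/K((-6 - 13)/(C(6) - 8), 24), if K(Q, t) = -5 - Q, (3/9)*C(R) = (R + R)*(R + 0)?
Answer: -208/1021 ≈ -0.20372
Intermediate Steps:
C(R) = 6*R² (C(R) = 3*((R + R)*(R + 0)) = 3*((2*R)*R) = 3*(2*R²) = 6*R²)
1/K((-6 - 13)/(C(6) - 8), 24) = 1/(-5 - (-6 - 13)/(6*6² - 8)) = 1/(-5 - (-19)/(6*36 - 8)) = 1/(-5 - (-19)/(216 - 8)) = 1/(-5 - (-19)/208) = 1/(-5 - 1*(-19/208)) = 1/(-5 + 19/208) = 1/(-1021/208) = -208/1021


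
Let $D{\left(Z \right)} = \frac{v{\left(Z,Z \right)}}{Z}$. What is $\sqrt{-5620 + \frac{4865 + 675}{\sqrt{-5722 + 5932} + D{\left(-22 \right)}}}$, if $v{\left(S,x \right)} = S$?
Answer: $\frac{2 \sqrt{-20 - 1405 \sqrt{210}}}{\sqrt{1 + \sqrt{210}}} \approx 72.542 i$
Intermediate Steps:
$D{\left(Z \right)} = 1$ ($D{\left(Z \right)} = \frac{Z}{Z} = 1$)
$\sqrt{-5620 + \frac{4865 + 675}{\sqrt{-5722 + 5932} + D{\left(-22 \right)}}} = \sqrt{-5620 + \frac{4865 + 675}{\sqrt{-5722 + 5932} + 1}} = \sqrt{-5620 + \frac{5540}{\sqrt{210} + 1}} = \sqrt{-5620 + \frac{5540}{1 + \sqrt{210}}}$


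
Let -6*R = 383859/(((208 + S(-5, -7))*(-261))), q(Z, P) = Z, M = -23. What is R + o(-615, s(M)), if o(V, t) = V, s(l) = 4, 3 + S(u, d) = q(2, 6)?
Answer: -2456491/4002 ≈ -613.82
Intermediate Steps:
S(u, d) = -1 (S(u, d) = -3 + 2 = -1)
R = 4739/4002 (R = -127953/(2*((208 - 1)*(-261))) = -127953/(2*(207*(-261))) = -127953/(2*(-54027)) = -127953*(-1)/(2*54027) = -⅙*(-4739/667) = 4739/4002 ≈ 1.1842)
R + o(-615, s(M)) = 4739/4002 - 615 = -2456491/4002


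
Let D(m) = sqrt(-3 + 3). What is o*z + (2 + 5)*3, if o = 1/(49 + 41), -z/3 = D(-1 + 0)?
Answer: 21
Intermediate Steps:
D(m) = 0 (D(m) = sqrt(0) = 0)
z = 0 (z = -3*0 = 0)
o = 1/90 ≈ 0.011111
o*z + (2 + 5)*3 = (1/90)*0 + (2 + 5)*3 = 0 + 7*3 = 0 + 21 = 21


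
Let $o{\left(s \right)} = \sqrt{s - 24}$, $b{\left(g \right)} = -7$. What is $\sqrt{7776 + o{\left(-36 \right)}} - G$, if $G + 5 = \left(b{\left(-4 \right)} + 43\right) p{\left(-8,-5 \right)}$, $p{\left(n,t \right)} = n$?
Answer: $293 + \sqrt{7776 + 2 i \sqrt{15}} \approx 381.18 + 0.043921 i$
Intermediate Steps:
$o{\left(s \right)} = \sqrt{-24 + s}$
$G = -293$ ($G = -5 + \left(-7 + 43\right) \left(-8\right) = -5 + 36 \left(-8\right) = -5 - 288 = -293$)
$\sqrt{7776 + o{\left(-36 \right)}} - G = \sqrt{7776 + \sqrt{-24 - 36}} - -293 = \sqrt{7776 + \sqrt{-60}} + 293 = \sqrt{7776 + 2 i \sqrt{15}} + 293 = 293 + \sqrt{7776 + 2 i \sqrt{15}}$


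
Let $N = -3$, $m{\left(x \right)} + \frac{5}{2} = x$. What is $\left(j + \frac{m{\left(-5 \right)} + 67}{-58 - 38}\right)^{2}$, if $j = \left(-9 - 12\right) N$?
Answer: $\frac{143448529}{36864} \approx 3891.3$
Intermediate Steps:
$m{\left(x \right)} = - \frac{5}{2} + x$
$j = 63$ ($j = \left(-9 - 12\right) \left(-3\right) = \left(-21\right) \left(-3\right) = 63$)
$\left(j + \frac{m{\left(-5 \right)} + 67}{-58 - 38}\right)^{2} = \left(63 + \frac{\left(- \frac{5}{2} - 5\right) + 67}{-58 - 38}\right)^{2} = \left(63 + \frac{- \frac{15}{2} + 67}{-96}\right)^{2} = \left(63 + \frac{119}{2} \left(- \frac{1}{96}\right)\right)^{2} = \left(63 - \frac{119}{192}\right)^{2} = \left(\frac{11977}{192}\right)^{2} = \frac{143448529}{36864}$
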